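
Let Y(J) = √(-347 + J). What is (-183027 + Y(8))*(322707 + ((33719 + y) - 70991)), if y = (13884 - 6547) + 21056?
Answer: -57438997356 + 313828*I*√339 ≈ -5.7439e+10 + 5.7782e+6*I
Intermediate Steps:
y = 28393 (y = 7337 + 21056 = 28393)
(-183027 + Y(8))*(322707 + ((33719 + y) - 70991)) = (-183027 + √(-347 + 8))*(322707 + ((33719 + 28393) - 70991)) = (-183027 + √(-339))*(322707 + (62112 - 70991)) = (-183027 + I*√339)*(322707 - 8879) = (-183027 + I*√339)*313828 = -57438997356 + 313828*I*√339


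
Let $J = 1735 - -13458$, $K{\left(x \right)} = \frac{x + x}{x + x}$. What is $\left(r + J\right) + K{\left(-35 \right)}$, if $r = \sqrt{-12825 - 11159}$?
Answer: $15194 + 4 i \sqrt{1499} \approx 15194.0 + 154.87 i$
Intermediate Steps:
$K{\left(x \right)} = 1$ ($K{\left(x \right)} = \frac{2 x}{2 x} = 2 x \frac{1}{2 x} = 1$)
$J = 15193$ ($J = 1735 + 13458 = 15193$)
$r = 4 i \sqrt{1499}$ ($r = \sqrt{-23984} = 4 i \sqrt{1499} \approx 154.87 i$)
$\left(r + J\right) + K{\left(-35 \right)} = \left(4 i \sqrt{1499} + 15193\right) + 1 = \left(15193 + 4 i \sqrt{1499}\right) + 1 = 15194 + 4 i \sqrt{1499}$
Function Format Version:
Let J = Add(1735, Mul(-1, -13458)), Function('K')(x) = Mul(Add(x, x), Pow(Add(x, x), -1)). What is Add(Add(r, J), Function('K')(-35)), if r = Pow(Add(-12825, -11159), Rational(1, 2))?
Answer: Add(15194, Mul(4, I, Pow(1499, Rational(1, 2)))) ≈ Add(15194., Mul(154.87, I))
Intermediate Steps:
Function('K')(x) = 1 (Function('K')(x) = Mul(Mul(2, x), Pow(Mul(2, x), -1)) = Mul(Mul(2, x), Mul(Rational(1, 2), Pow(x, -1))) = 1)
J = 15193 (J = Add(1735, 13458) = 15193)
r = Mul(4, I, Pow(1499, Rational(1, 2))) (r = Pow(-23984, Rational(1, 2)) = Mul(4, I, Pow(1499, Rational(1, 2))) ≈ Mul(154.87, I))
Add(Add(r, J), Function('K')(-35)) = Add(Add(Mul(4, I, Pow(1499, Rational(1, 2))), 15193), 1) = Add(Add(15193, Mul(4, I, Pow(1499, Rational(1, 2)))), 1) = Add(15194, Mul(4, I, Pow(1499, Rational(1, 2))))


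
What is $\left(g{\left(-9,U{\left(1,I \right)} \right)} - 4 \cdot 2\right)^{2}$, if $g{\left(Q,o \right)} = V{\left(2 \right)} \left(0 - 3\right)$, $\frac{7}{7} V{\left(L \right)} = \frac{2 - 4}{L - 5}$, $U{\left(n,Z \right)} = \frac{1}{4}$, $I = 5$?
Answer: $100$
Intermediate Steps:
$U{\left(n,Z \right)} = \frac{1}{4}$
$V{\left(L \right)} = - \frac{2}{-5 + L}$ ($V{\left(L \right)} = \frac{2 - 4}{L - 5} = - \frac{2}{-5 + L}$)
$g{\left(Q,o \right)} = -2$ ($g{\left(Q,o \right)} = - \frac{2}{-5 + 2} \left(0 - 3\right) = - \frac{2}{-3} \left(-3\right) = \left(-2\right) \left(- \frac{1}{3}\right) \left(-3\right) = \frac{2}{3} \left(-3\right) = -2$)
$\left(g{\left(-9,U{\left(1,I \right)} \right)} - 4 \cdot 2\right)^{2} = \left(-2 - 4 \cdot 2\right)^{2} = \left(-2 - 8\right)^{2} = \left(-10\right)^{2} = 100$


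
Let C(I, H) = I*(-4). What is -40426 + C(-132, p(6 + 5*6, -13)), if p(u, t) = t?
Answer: -39898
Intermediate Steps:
C(I, H) = -4*I
-40426 + C(-132, p(6 + 5*6, -13)) = -40426 - 4*(-132) = -40426 + 528 = -39898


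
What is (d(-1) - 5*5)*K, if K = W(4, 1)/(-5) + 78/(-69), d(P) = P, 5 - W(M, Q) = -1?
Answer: 6968/115 ≈ 60.591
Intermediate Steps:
W(M, Q) = 6 (W(M, Q) = 5 - 1*(-1) = 5 + 1 = 6)
K = -268/115 (K = 6/(-5) + 78/(-69) = 6*(-⅕) + 78*(-1/69) = -6/5 - 26/23 = -268/115 ≈ -2.3304)
(d(-1) - 5*5)*K = (-1 - 5*5)*(-268/115) = (-1 - 25)*(-268/115) = -26*(-268/115) = 6968/115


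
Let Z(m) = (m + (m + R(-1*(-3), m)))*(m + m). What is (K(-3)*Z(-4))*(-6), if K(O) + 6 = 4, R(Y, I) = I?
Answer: 1152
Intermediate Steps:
K(O) = -2 (K(O) = -6 + 4 = -2)
Z(m) = 6*m² (Z(m) = (m + (m + m))*(m + m) = (m + 2*m)*(2*m) = (3*m)*(2*m) = 6*m²)
(K(-3)*Z(-4))*(-6) = -12*(-4)²*(-6) = -12*16*(-6) = -2*96*(-6) = -192*(-6) = 1152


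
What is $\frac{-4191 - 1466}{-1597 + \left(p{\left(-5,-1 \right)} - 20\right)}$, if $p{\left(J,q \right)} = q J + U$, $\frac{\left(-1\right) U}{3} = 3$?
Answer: $\frac{5657}{1621} \approx 3.4898$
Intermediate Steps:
$U = -9$ ($U = \left(-3\right) 3 = -9$)
$p{\left(J,q \right)} = -9 + J q$ ($p{\left(J,q \right)} = q J - 9 = J q - 9 = -9 + J q$)
$\frac{-4191 - 1466}{-1597 + \left(p{\left(-5,-1 \right)} - 20\right)} = \frac{-4191 - 1466}{-1597 - 24} = - \frac{5657}{-1597 + \left(\left(-9 + 5\right) - 20\right)} = - \frac{5657}{-1597 - 24} = - \frac{5657}{-1621} = \left(-5657\right) \left(- \frac{1}{1621}\right) = \frac{5657}{1621}$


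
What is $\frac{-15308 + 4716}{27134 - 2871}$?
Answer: $- \frac{10592}{24263} \approx -0.43655$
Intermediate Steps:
$\frac{-15308 + 4716}{27134 - 2871} = - \frac{10592}{24263}$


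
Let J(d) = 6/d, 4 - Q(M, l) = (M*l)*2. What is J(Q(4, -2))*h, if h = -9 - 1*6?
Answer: -9/2 ≈ -4.5000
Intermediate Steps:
Q(M, l) = 4 - 2*M*l (Q(M, l) = 4 - M*l*2 = 4 - 2*M*l)
h = -15 (h = -9 - 6 = -15)
J(Q(4, -2))*h = (6/(4 - 2*4*(-2)))*(-15) = (6/(4 + 16))*(-15) = (6/20)*(-15) = (6*(1/20))*(-15) = (3/10)*(-15) = -9/2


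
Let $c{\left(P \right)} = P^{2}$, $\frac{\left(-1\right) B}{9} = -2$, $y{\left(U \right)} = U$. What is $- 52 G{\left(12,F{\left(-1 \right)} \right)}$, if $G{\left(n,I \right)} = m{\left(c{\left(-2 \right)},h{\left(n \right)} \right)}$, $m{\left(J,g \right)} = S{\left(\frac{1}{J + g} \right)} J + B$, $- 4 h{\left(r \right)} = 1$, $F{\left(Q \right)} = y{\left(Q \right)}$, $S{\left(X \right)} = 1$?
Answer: $-1144$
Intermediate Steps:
$F{\left(Q \right)} = Q$
$h{\left(r \right)} = - \frac{1}{4}$ ($h{\left(r \right)} = \left(- \frac{1}{4}\right) 1 = - \frac{1}{4}$)
$B = 18$ ($B = \left(-9\right) \left(-2\right) = 18$)
$m{\left(J,g \right)} = 18 + J$ ($m{\left(J,g \right)} = 1 J + 18 = J + 18 = 18 + J$)
$G{\left(n,I \right)} = 22$ ($G{\left(n,I \right)} = 18 + \left(-2\right)^{2} = 18 + 4 = 22$)
$- 52 G{\left(12,F{\left(-1 \right)} \right)} = \left(-52\right) 22 = -1144$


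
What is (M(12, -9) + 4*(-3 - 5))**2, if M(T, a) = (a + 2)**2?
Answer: 289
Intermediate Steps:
M(T, a) = (2 + a)**2
(M(12, -9) + 4*(-3 - 5))**2 = ((2 - 9)**2 + 4*(-3 - 5))**2 = ((-7)**2 + 4*(-8))**2 = (49 - 32)**2 = 17**2 = 289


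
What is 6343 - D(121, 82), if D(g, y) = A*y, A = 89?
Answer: -955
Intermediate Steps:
D(g, y) = 89*y
6343 - D(121, 82) = 6343 - 89*82 = 6343 - 1*7298 = 6343 - 7298 = -955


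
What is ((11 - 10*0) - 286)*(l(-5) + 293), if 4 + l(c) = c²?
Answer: -86350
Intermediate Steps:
l(c) = -4 + c²
((11 - 10*0) - 286)*(l(-5) + 293) = ((11 - 10*0) - 286)*((-4 + (-5)²) + 293) = ((11 + 0) - 286)*((-4 + 25) + 293) = (11 - 286)*(21 + 293) = -275*314 = -86350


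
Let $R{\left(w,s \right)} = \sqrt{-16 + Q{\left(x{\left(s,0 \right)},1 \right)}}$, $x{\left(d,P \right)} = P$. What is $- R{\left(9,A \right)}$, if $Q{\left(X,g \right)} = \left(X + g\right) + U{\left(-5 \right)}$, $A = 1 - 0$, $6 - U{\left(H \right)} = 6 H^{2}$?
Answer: $- i \sqrt{159} \approx - 12.61 i$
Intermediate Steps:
$U{\left(H \right)} = 6 - 6 H^{2}$
$A = 1$ ($A = 1 + 0 = 1$)
$Q{\left(X,g \right)} = -144 + X + g$ ($Q{\left(X,g \right)} = \left(X + g\right) + \left(6 - 6 \left(-5\right)^{2}\right) = \left(X + g\right) + \left(6 - 150\right) = \left(X + g\right) - 144 = -144 + X + g$)
$R{\left(w,s \right)} = i \sqrt{159}$ ($R{\left(w,s \right)} = \sqrt{-16 + \left(-144 + 0 + 1\right)} = \sqrt{-16 - 143} = \sqrt{-159} = i \sqrt{159}$)
$- R{\left(9,A \right)} = - i \sqrt{159}$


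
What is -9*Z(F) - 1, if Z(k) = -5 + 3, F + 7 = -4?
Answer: 17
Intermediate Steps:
F = -11 (F = -7 - 4 = -11)
Z(k) = -2
-9*Z(F) - 1 = -9*(-2) - 1 = 18 - 1 = 17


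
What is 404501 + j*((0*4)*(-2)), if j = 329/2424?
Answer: 404501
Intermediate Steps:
j = 329/2424 (j = 329*(1/2424) = 329/2424 ≈ 0.13573)
404501 + j*((0*4)*(-2)) = 404501 + 329*((0*4)*(-2))/2424 = 404501 + 329*(0*(-2))/2424 = 404501 + (329/2424)*0 = 404501 + 0 = 404501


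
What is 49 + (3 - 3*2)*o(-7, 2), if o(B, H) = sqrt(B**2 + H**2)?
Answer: 49 - 3*sqrt(53) ≈ 27.160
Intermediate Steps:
49 + (3 - 3*2)*o(-7, 2) = 49 + (3 - 3*2)*sqrt((-7)**2 + 2**2) = 49 + (3 - 6)*sqrt(49 + 4) = 49 - 3*sqrt(53)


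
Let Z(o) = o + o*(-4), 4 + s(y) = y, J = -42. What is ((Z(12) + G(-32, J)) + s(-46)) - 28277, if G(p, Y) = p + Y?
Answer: -28437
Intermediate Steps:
s(y) = -4 + y
Z(o) = -3*o (Z(o) = o - 4*o = -3*o)
G(p, Y) = Y + p
((Z(12) + G(-32, J)) + s(-46)) - 28277 = ((-3*12 + (-42 - 32)) + (-4 - 46)) - 28277 = ((-36 - 74) - 50) - 28277 = (-110 - 50) - 28277 = -160 - 28277 = -28437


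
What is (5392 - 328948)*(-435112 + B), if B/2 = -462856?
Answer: 440302770144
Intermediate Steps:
B = -925712 (B = 2*(-462856) = -925712)
(5392 - 328948)*(-435112 + B) = (5392 - 328948)*(-435112 - 925712) = -323556*(-1360824) = 440302770144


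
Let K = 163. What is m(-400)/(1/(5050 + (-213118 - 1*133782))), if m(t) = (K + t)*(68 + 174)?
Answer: 19606464900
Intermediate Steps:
m(t) = 39446 + 242*t (m(t) = (163 + t)*(68 + 174) = (163 + t)*242 = 39446 + 242*t)
m(-400)/(1/(5050 + (-213118 - 1*133782))) = (39446 + 242*(-400))/(1/(5050 + (-213118 - 1*133782))) = (39446 - 96800)/(1/(5050 + (-213118 - 133782))) = -57354/(1/(5050 - 346900)) = -57354/(1/(-341850)) = -57354/(-1/341850) = -57354*(-341850) = 19606464900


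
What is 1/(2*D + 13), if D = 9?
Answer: 1/31 ≈ 0.032258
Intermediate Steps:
1/(2*D + 13) = 1/(2*9 + 13) = 1/(18 + 13) = 1/31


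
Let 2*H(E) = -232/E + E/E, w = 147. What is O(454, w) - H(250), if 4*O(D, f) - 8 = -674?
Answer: -20817/125 ≈ -166.54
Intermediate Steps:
H(E) = 1/2 - 116/E (H(E) = (-232/E + E/E)/2 = (-232/E + 1)/2 = (1 - 232/E)/2 = 1/2 - 116/E)
O(D, f) = -333/2 (O(D, f) = 2 + (1/4)*(-674) = 2 - 337/2 = -333/2)
O(454, w) - H(250) = -333/2 - (-232 + 250)/(2*250) = -333/2 - 18/(2*250) = -333/2 - 1*9/250 = -333/2 - 9/250 = -20817/125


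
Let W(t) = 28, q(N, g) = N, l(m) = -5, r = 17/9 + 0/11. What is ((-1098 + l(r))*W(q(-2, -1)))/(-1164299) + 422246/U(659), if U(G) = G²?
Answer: 505032929958/505632934019 ≈ 0.99881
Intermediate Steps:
r = 17/9 (r = 17*(⅑) + 0*(1/11) = 17/9 + 0 = 17/9 ≈ 1.8889)
((-1098 + l(r))*W(q(-2, -1)))/(-1164299) + 422246/U(659) = ((-1098 - 5)*28)/(-1164299) + 422246/(659²) = -1103*28*(-1/1164299) + 422246/434281 = -30884*(-1/1164299) + 422246*(1/434281) = 30884/1164299 + 422246/434281 = 505032929958/505632934019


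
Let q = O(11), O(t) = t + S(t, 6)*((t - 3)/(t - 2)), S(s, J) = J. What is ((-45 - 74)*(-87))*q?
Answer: 169099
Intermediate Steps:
O(t) = t + 6*(-3 + t)/(-2 + t) (O(t) = t + 6*((t - 3)/(t - 2)) = t + 6*((-3 + t)/(-2 + t)) = t + 6*(-3 + t)/(-2 + t))
q = 49/3 (q = (-18 + 11² + 4*11)/(-2 + 11) = (-18 + 121 + 44)/9 = (⅑)*147 = 49/3 ≈ 16.333)
((-45 - 74)*(-87))*q = ((-45 - 74)*(-87))*(49/3) = -119*(-87)*(49/3) = 10353*(49/3) = 169099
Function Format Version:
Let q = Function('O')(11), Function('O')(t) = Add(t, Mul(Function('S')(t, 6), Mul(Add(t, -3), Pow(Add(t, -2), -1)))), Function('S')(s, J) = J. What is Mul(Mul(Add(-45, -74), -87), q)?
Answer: 169099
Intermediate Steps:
Function('O')(t) = Add(t, Mul(6, Pow(Add(-2, t), -1), Add(-3, t))) (Function('O')(t) = Add(t, Mul(6, Mul(Add(t, -3), Pow(Add(t, -2), -1)))) = Add(t, Mul(6, Mul(Add(-3, t), Pow(Add(-2, t), -1)))) = Add(t, Mul(6, Mul(Pow(Add(-2, t), -1), Add(-3, t)))) = Add(t, Mul(6, Pow(Add(-2, t), -1), Add(-3, t))))
q = Rational(49, 3) (q = Mul(Pow(Add(-2, 11), -1), Add(-18, Pow(11, 2), Mul(4, 11))) = Mul(Pow(9, -1), Add(-18, 121, 44)) = Mul(Rational(1, 9), 147) = Rational(49, 3) ≈ 16.333)
Mul(Mul(Add(-45, -74), -87), q) = Mul(Mul(Add(-45, -74), -87), Rational(49, 3)) = Mul(Mul(-119, -87), Rational(49, 3)) = Mul(10353, Rational(49, 3)) = 169099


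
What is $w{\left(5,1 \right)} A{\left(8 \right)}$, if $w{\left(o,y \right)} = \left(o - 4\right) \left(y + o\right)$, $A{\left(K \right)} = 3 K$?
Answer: $144$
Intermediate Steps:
$w{\left(o,y \right)} = \left(-4 + o\right) \left(o + y\right)$
$w{\left(5,1 \right)} A{\left(8 \right)} = \left(5^{2} - 20 - 4 + 5 \cdot 1\right) 3 \cdot 8 = \left(25 - 20 - 4 + 5\right) 24 = 6 \cdot 24 = 144$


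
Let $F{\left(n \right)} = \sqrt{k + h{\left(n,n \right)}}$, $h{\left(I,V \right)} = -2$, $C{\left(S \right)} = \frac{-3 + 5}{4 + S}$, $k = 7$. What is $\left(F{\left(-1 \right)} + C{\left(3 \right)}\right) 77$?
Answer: $22 + 77 \sqrt{5} \approx 194.18$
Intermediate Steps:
$C{\left(S \right)} = \frac{2}{4 + S}$
$F{\left(n \right)} = \sqrt{5}$ ($F{\left(n \right)} = \sqrt{7 - 2} = \sqrt{5}$)
$\left(F{\left(-1 \right)} + C{\left(3 \right)}\right) 77 = \left(\sqrt{5} + \frac{2}{4 + 3}\right) 77 = \left(\sqrt{5} + \frac{2}{7}\right) 77 = \left(\frac{2}{7} + \sqrt{5}\right) 77 = 22 + 77 \sqrt{5}$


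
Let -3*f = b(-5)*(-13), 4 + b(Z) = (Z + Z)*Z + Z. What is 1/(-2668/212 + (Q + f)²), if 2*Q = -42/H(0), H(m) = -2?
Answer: 1908/67531961 ≈ 2.8253e-5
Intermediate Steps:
b(Z) = -4 + Z + 2*Z² (b(Z) = -4 + ((Z + Z)*Z + Z) = -4 + ((2*Z)*Z + Z) = -4 + (2*Z² + Z) = -4 + (Z + 2*Z²) = -4 + Z + 2*Z²)
f = 533/3 (f = -(-4 - 5 + 2*(-5)²)*(-13)/3 = -(-4 - 5 + 2*25)*(-13)/3 = -(-4 - 5 + 50)*(-13)/3 = -41*(-13)/3 = -⅓*(-533) = 533/3 ≈ 177.67)
Q = 21/2 (Q = (-42/(-2))/2 = (-42*(-½))/2 = (½)*21 = 21/2 ≈ 10.500)
1/(-2668/212 + (Q + f)²) = 1/(-2668/212 + (21/2 + 533/3)²) = 1/(-2668*1/212 + (1129/6)²) = 1/(-667/53 + 1274641/36) = 1/(67531961/1908) = 1908/67531961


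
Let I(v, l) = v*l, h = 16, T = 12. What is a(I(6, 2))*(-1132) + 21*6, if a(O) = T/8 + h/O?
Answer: -9244/3 ≈ -3081.3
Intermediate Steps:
I(v, l) = l*v
a(O) = 3/2 + 16/O (a(O) = 12/8 + 16/O = 12*(1/8) + 16/O = 3/2 + 16/O)
a(I(6, 2))*(-1132) + 21*6 = (3/2 + 16/((2*6)))*(-1132) + 21*6 = (3/2 + 16/12)*(-1132) + 126 = (3/2 + 16*(1/12))*(-1132) + 126 = (3/2 + 4/3)*(-1132) + 126 = (17/6)*(-1132) + 126 = -9622/3 + 126 = -9244/3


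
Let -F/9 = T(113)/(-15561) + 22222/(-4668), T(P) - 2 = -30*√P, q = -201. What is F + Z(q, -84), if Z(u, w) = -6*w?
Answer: 735595961/1345162 - 30*√113/1729 ≈ 546.66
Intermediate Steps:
T(P) = 2 - 30*√P
F = 57634313/1345162 - 30*√113/1729 (F = -9*((2 - 30*√113)/(-15561) + 22222/(-4668)) = -9*((2 - 30*√113)*(-1/15561) + 22222*(-1/4668)) = -9*((-2/15561 + 10*√113/5187) - 11111/2334) = -9*(-57634313/12106458 + 10*√113/5187) = 57634313/1345162 - 30*√113/1729 ≈ 42.661)
F + Z(q, -84) = (57634313/1345162 - 30*√113/1729) - 6*(-84) = (57634313/1345162 - 30*√113/1729) + 504 = 735595961/1345162 - 30*√113/1729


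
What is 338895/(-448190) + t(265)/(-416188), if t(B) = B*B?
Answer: -17251817501/18653129972 ≈ -0.92488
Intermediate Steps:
t(B) = B²
338895/(-448190) + t(265)/(-416188) = 338895/(-448190) + 265²/(-416188) = 338895*(-1/448190) + 70225*(-1/416188) = -67779/89638 - 70225/416188 = -17251817501/18653129972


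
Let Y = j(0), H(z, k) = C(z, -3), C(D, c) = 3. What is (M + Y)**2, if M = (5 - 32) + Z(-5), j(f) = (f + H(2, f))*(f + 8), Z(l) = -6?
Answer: 81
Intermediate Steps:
H(z, k) = 3
j(f) = (3 + f)*(8 + f) (j(f) = (f + 3)*(f + 8) = (3 + f)*(8 + f))
Y = 24 (Y = 24 + 0**2 + 11*0 = 24 + 0 + 0 = 24)
M = -33 (M = (5 - 32) - 6 = -27 - 6 = -33)
(M + Y)**2 = (-33 + 24)**2 = (-9)**2 = 81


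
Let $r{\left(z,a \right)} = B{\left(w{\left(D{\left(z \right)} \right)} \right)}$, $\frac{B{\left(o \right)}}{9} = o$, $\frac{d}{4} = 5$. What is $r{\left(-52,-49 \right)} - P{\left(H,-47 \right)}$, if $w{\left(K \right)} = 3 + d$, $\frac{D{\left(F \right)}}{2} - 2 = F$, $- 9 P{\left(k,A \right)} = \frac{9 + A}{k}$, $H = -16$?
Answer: $\frac{14923}{72} \approx 207.26$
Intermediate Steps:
$d = 20$ ($d = 4 \cdot 5 = 20$)
$P{\left(k,A \right)} = - \frac{9 + A}{9 k}$ ($P{\left(k,A \right)} = - \frac{\left(9 + A\right) \frac{1}{k}}{9} = - \frac{\frac{1}{k} \left(9 + A\right)}{9} = - \frac{9 + A}{9 k}$)
$D{\left(F \right)} = 4 + 2 F$
$w{\left(K \right)} = 23$ ($w{\left(K \right)} = 3 + 20 = 23$)
$B{\left(o \right)} = 9 o$
$r{\left(z,a \right)} = 207$ ($r{\left(z,a \right)} = 9 \cdot 23 = 207$)
$r{\left(-52,-49 \right)} - P{\left(H,-47 \right)} = 207 - \frac{-9 - -47}{9 \left(-16\right)} = 207 - \frac{1}{9} \left(- \frac{1}{16}\right) \left(-9 + 47\right) = 207 - \frac{1}{9} \left(- \frac{1}{16}\right) 38 = 207 - - \frac{19}{72} = 207 + \frac{19}{72} = \frac{14923}{72}$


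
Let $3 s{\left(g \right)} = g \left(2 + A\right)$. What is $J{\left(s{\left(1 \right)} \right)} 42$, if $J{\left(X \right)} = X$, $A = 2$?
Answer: $56$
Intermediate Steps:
$s{\left(g \right)} = \frac{4 g}{3}$ ($s{\left(g \right)} = \frac{g \left(2 + 2\right)}{3} = \frac{g 4}{3} = \frac{4 g}{3}$)
$J{\left(s{\left(1 \right)} \right)} 42 = \frac{4}{3} \cdot 1 \cdot 42 = \frac{4}{3} \cdot 42 = 56$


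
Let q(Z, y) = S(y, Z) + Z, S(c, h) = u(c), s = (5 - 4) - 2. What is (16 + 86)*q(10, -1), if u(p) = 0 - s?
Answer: 1122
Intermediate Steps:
s = -1 (s = 1 - 2 = -1)
u(p) = 1 (u(p) = 0 - 1*(-1) = 0 + 1 = 1)
S(c, h) = 1
q(Z, y) = 1 + Z
(16 + 86)*q(10, -1) = (16 + 86)*(1 + 10) = 102*11 = 1122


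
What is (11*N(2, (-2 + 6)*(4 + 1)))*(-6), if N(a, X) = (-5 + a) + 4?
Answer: -66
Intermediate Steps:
N(a, X) = -1 + a
(11*N(2, (-2 + 6)*(4 + 1)))*(-6) = (11*(-1 + 2))*(-6) = (11*1)*(-6) = 11*(-6) = -66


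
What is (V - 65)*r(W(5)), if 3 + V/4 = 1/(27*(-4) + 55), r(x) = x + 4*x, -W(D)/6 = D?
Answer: 612750/53 ≈ 11561.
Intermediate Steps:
W(D) = -6*D
r(x) = 5*x
V = -640/53 (V = -12 + 4/(27*(-4) + 55) = -12 + 4/(-108 + 55) = -12 + 4/(-53) = -12 + 4*(-1/53) = -12 - 4/53 = -640/53 ≈ -12.075)
(V - 65)*r(W(5)) = (-640/53 - 65)*(5*(-6*5)) = -20425*(-30)/53 = -4085/53*(-150) = 612750/53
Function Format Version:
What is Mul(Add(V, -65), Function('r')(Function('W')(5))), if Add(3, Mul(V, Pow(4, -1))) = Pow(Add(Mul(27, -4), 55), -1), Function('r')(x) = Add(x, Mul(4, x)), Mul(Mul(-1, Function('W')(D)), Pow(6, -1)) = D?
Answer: Rational(612750, 53) ≈ 11561.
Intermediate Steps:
Function('W')(D) = Mul(-6, D)
Function('r')(x) = Mul(5, x)
V = Rational(-640, 53) (V = Add(-12, Mul(4, Pow(Add(Mul(27, -4), 55), -1))) = Add(-12, Mul(4, Pow(Add(-108, 55), -1))) = Add(-12, Mul(4, Pow(-53, -1))) = Add(-12, Mul(4, Rational(-1, 53))) = Add(-12, Rational(-4, 53)) = Rational(-640, 53) ≈ -12.075)
Mul(Add(V, -65), Function('r')(Function('W')(5))) = Mul(Add(Rational(-640, 53), -65), Mul(5, Mul(-6, 5))) = Mul(Rational(-4085, 53), Mul(5, -30)) = Mul(Rational(-4085, 53), -150) = Rational(612750, 53)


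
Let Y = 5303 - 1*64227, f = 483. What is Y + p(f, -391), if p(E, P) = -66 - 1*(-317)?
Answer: -58673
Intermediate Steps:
Y = -58924 (Y = 5303 - 64227 = -58924)
p(E, P) = 251 (p(E, P) = -66 + 317 = 251)
Y + p(f, -391) = -58924 + 251 = -58673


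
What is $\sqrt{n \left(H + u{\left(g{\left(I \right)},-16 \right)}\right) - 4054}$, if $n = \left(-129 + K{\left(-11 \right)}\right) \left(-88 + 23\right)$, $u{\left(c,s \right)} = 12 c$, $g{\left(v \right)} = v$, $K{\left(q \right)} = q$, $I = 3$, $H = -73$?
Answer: $i \sqrt{340754} \approx 583.74 i$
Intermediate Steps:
$n = 9100$ ($n = \left(-129 - 11\right) \left(-88 + 23\right) = \left(-140\right) \left(-65\right) = 9100$)
$\sqrt{n \left(H + u{\left(g{\left(I \right)},-16 \right)}\right) - 4054} = \sqrt{9100 \left(-73 + 12 \cdot 3\right) - 4054} = \sqrt{9100 \left(-73 + 36\right) - 4054} = \sqrt{9100 \left(-37\right) - 4054} = \sqrt{-336700 - 4054} = \sqrt{-340754} = i \sqrt{340754}$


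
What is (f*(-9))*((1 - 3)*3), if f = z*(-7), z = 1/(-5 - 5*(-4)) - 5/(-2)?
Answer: -19089/20 ≈ -954.45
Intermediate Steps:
z = 101/40 (z = -1/4/(-10) - 5*(-1/2) = -1/10*(-1/4) + 5/2 = 1/40 + 5/2 = 101/40 ≈ 2.5250)
f = -707/40 (f = (101/40)*(-7) = -707/40 ≈ -17.675)
(f*(-9))*((1 - 3)*3) = (-707/40*(-9))*((1 - 3)*3) = 6363*(-2*3)/40 = (6363/40)*(-6) = -19089/20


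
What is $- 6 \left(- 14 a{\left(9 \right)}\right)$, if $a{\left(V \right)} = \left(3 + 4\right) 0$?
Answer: $0$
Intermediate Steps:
$a{\left(V \right)} = 0$ ($a{\left(V \right)} = 7 \cdot 0 = 0$)
$- 6 \left(- 14 a{\left(9 \right)}\right) = - 6 \left(\left(-14\right) 0\right) = \left(-6\right) 0 = 0$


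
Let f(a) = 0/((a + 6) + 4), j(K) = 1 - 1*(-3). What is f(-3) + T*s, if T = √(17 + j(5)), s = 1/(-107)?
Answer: -√21/107 ≈ -0.042828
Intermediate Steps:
j(K) = 4 (j(K) = 1 + 3 = 4)
s = -1/107 ≈ -0.0093458
T = √21 (T = √(17 + 4) = √21 ≈ 4.5826)
f(a) = 0 (f(a) = 0/((6 + a) + 4) = 0/(10 + a) = 0)
f(-3) + T*s = 0 + √21*(-1/107) = 0 - √21/107 = -√21/107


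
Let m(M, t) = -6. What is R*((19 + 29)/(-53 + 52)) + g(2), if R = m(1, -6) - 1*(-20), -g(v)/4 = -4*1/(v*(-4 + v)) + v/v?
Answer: -680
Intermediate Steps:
g(v) = -4 + 16/(v*(-4 + v)) (g(v) = -4*(-4*1/(v*(-4 + v)) + v/v) = -4*(-4*1/(v*(-4 + v)) + 1) = -4*(-4/(v*(-4 + v)) + 1) = -4*(1 - 4/(v*(-4 + v))) = -4 + 16/(v*(-4 + v)))
R = 14 (R = -6 - 1*(-20) = -6 + 20 = 14)
R*((19 + 29)/(-53 + 52)) + g(2) = 14*((19 + 29)/(-53 + 52)) + 4*(4 - 1*2² + 4*2)/(2*(-4 + 2)) = 14*(48/(-1)) + 4*(½)*(4 - 1*4 + 8)/(-2) = 14*(48*(-1)) + 4*(½)*(-½)*(4 - 4 + 8) = 14*(-48) + 4*(½)*(-½)*8 = -672 - 8 = -680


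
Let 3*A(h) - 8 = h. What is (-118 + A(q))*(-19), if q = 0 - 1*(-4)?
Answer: 2166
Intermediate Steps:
q = 4 (q = 0 + 4 = 4)
A(h) = 8/3 + h/3
(-118 + A(q))*(-19) = (-118 + (8/3 + (⅓)*4))*(-19) = (-118 + (8/3 + 4/3))*(-19) = (-118 + 4)*(-19) = -114*(-19) = 2166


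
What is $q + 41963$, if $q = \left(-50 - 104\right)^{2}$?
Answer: $65679$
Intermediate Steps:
$q = 23716$ ($q = \left(-154\right)^{2} = 23716$)
$q + 41963 = 23716 + 41963 = 65679$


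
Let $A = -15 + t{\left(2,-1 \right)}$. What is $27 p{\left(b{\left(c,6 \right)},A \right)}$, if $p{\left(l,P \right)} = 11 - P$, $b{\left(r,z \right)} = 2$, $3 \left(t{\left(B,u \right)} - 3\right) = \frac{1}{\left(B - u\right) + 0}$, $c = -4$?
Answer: $618$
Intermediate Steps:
$t{\left(B,u \right)} = 3 + \frac{1}{3 \left(B - u\right)}$ ($t{\left(B,u \right)} = 3 + \frac{1}{3 \left(\left(B - u\right) + 0\right)} = 3 + \frac{1}{3 \left(B - u\right)}$)
$A = - \frac{107}{9}$ ($A = -15 + \frac{\frac{1}{3} - -3 + 3 \cdot 2}{2 - -1} = -15 + \frac{\frac{1}{3} + 3 + 6}{2 + 1} = -15 + \frac{1}{3} \cdot \frac{28}{3} = -15 + \frac{28}{9} = - \frac{107}{9} \approx -11.889$)
$27 p{\left(b{\left(c,6 \right)},A \right)} = 27 \left(11 - - \frac{107}{9}\right) = 27 \left(11 + \frac{107}{9}\right) = 27 \cdot \frac{206}{9} = 618$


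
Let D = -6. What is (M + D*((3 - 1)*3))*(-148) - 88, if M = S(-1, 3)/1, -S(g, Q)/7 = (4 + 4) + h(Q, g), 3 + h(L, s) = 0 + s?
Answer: 9384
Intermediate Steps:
h(L, s) = -3 + s (h(L, s) = -3 + (0 + s) = -3 + s)
S(g, Q) = -35 - 7*g (S(g, Q) = -7*((4 + 4) + (-3 + g)) = -7*(8 + (-3 + g)) = -7*(5 + g) = -35 - 7*g)
M = -28 (M = (-35 - 7*(-1))/1 = (-35 + 7)*1 = -28*1 = -28)
(M + D*((3 - 1)*3))*(-148) - 88 = (-28 - 6*(3 - 1)*3)*(-148) - 88 = (-28 - 12*3)*(-148) - 88 = (-28 - 6*6)*(-148) - 88 = (-28 - 36)*(-148) - 88 = -64*(-148) - 88 = 9472 - 88 = 9384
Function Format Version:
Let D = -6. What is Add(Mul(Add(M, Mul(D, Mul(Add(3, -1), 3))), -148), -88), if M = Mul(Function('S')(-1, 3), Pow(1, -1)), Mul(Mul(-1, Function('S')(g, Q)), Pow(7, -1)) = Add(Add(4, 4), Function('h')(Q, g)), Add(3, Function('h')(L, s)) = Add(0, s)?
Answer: 9384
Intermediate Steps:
Function('h')(L, s) = Add(-3, s) (Function('h')(L, s) = Add(-3, Add(0, s)) = Add(-3, s))
Function('S')(g, Q) = Add(-35, Mul(-7, g)) (Function('S')(g, Q) = Mul(-7, Add(Add(4, 4), Add(-3, g))) = Mul(-7, Add(8, Add(-3, g))) = Mul(-7, Add(5, g)) = Add(-35, Mul(-7, g)))
M = -28 (M = Mul(Add(-35, Mul(-7, -1)), Pow(1, -1)) = Mul(Add(-35, 7), 1) = Mul(-28, 1) = -28)
Add(Mul(Add(M, Mul(D, Mul(Add(3, -1), 3))), -148), -88) = Add(Mul(Add(-28, Mul(-6, Mul(Add(3, -1), 3))), -148), -88) = Add(Mul(Add(-28, Mul(-6, Mul(2, 3))), -148), -88) = Add(Mul(Add(-28, Mul(-6, 6)), -148), -88) = Add(Mul(Add(-28, -36), -148), -88) = Add(Mul(-64, -148), -88) = Add(9472, -88) = 9384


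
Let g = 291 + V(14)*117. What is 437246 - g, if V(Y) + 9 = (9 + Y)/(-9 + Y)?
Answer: 2187349/5 ≈ 4.3747e+5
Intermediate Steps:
V(Y) = -9 + (9 + Y)/(-9 + Y)
g = -1119/5 (g = 291 + (2*(45 - 4*14)/(-9 + 14))*117 = 291 + (2*(45 - 56)/5)*117 = 291 + (2*(⅕)*(-11))*117 = 291 - 22/5*117 = 291 - 2574/5 = -1119/5 ≈ -223.80)
437246 - g = 437246 - 1*(-1119/5) = 437246 + 1119/5 = 2187349/5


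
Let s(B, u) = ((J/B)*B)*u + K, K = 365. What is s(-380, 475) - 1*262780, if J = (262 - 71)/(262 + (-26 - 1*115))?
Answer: -31661490/121 ≈ -2.6167e+5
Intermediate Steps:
J = 191/121 (J = 191/(262 + (-26 - 115)) = 191/(262 - 141) = 191/121 ≈ 1.5785)
s(B, u) = 365 + 191*u/121 (s(B, u) = ((191/(121*B))*B)*u + 365 = 191*u/121 + 365 = 365 + 191*u/121)
s(-380, 475) - 1*262780 = (365 + (191/121)*475) - 1*262780 = (365 + 90725/121) - 262780 = 134890/121 - 262780 = -31661490/121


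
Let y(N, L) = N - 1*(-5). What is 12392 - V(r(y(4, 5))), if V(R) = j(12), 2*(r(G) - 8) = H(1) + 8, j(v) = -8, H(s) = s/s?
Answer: 12400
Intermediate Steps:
H(s) = 1
y(N, L) = 5 + N (y(N, L) = N + 5 = 5 + N)
r(G) = 25/2 (r(G) = 8 + (1 + 8)/2 = 8 + (1/2)*9 = 8 + 9/2 = 25/2)
V(R) = -8
12392 - V(r(y(4, 5))) = 12392 - 1*(-8) = 12392 + 8 = 12400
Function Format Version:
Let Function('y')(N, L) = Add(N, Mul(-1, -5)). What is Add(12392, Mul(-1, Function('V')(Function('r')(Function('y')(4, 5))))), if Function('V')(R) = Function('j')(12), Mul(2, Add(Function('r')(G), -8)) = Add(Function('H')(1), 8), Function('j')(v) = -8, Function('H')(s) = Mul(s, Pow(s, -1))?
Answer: 12400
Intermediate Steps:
Function('H')(s) = 1
Function('y')(N, L) = Add(5, N) (Function('y')(N, L) = Add(N, 5) = Add(5, N))
Function('r')(G) = Rational(25, 2) (Function('r')(G) = Add(8, Mul(Rational(1, 2), Add(1, 8))) = Add(8, Mul(Rational(1, 2), 9)) = Add(8, Rational(9, 2)) = Rational(25, 2))
Function('V')(R) = -8
Add(12392, Mul(-1, Function('V')(Function('r')(Function('y')(4, 5))))) = Add(12392, Mul(-1, -8)) = Add(12392, 8) = 12400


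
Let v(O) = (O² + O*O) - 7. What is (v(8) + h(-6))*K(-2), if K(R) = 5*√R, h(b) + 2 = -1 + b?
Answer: 560*I*√2 ≈ 791.96*I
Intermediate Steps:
h(b) = -3 + b (h(b) = -2 + (-1 + b) = -3 + b)
v(O) = -7 + 2*O² (v(O) = (O² + O²) - 7 = 2*O² - 7 = -7 + 2*O²)
(v(8) + h(-6))*K(-2) = ((-7 + 2*8²) + (-3 - 6))*(5*√(-2)) = ((-7 + 2*64) - 9)*(5*(I*√2)) = ((-7 + 128) - 9)*(5*I*√2) = (121 - 9)*(5*I*√2) = 112*(5*I*√2) = 560*I*√2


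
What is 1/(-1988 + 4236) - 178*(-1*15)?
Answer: 6002161/2248 ≈ 2670.0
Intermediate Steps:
1/(-1988 + 4236) - 178*(-1*15) = 1/2248 - 178*(-15) = 1/2248 - 1*(-2670) = 1/2248 + 2670 = 6002161/2248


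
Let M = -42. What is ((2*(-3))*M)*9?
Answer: 2268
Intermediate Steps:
((2*(-3))*M)*9 = ((2*(-3))*(-42))*9 = -6*(-42)*9 = 252*9 = 2268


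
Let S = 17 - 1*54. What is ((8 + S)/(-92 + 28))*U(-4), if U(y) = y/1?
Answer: -29/16 ≈ -1.8125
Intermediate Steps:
S = -37 (S = 17 - 54 = -37)
U(y) = y (U(y) = y*1 = y)
((8 + S)/(-92 + 28))*U(-4) = ((8 - 37)/(-92 + 28))*(-4) = -29/(-64)*(-4) = -29*(-1/64)*(-4) = (29/64)*(-4) = -29/16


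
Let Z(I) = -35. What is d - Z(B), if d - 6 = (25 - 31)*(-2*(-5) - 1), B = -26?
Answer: -13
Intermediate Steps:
d = -48 (d = 6 + (25 - 31)*(-2*(-5) - 1) = 6 - 6*(10 - 1) = 6 - 6*9 = 6 - 54 = -48)
d - Z(B) = -48 - 1*(-35) = -48 + 35 = -13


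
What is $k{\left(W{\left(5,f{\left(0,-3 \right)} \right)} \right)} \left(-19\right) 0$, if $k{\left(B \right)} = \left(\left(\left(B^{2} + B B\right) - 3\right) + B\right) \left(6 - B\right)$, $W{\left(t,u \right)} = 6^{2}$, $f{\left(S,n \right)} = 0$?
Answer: $0$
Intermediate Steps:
$W{\left(t,u \right)} = 36$
$k{\left(B \right)} = \left(6 - B\right) \left(-3 + B + 2 B^{2}\right)$ ($k{\left(B \right)} = \left(\left(\left(B^{2} + B^{2}\right) - 3\right) + B\right) \left(6 - B\right) = \left(\left(2 B^{2} - 3\right) + B\right) \left(6 - B\right) = \left(\left(-3 + 2 B^{2}\right) + B\right) \left(6 - B\right) = \left(-3 + B + 2 B^{2}\right) \left(6 - B\right) = \left(6 - B\right) \left(-3 + B + 2 B^{2}\right)$)
$k{\left(W{\left(5,f{\left(0,-3 \right)} \right)} \right)} \left(-19\right) 0 = \left(-18 - 2 \cdot 36^{3} + 9 \cdot 36 + 11 \cdot 36^{2}\right) \left(-19\right) 0 = \left(-18 - 93312 + 324 + 11 \cdot 1296\right) \left(-19\right) 0 = \left(-18 - 93312 + 324 + 14256\right) \left(-19\right) 0 = \left(-78750\right) \left(-19\right) 0 = 1496250 \cdot 0 = 0$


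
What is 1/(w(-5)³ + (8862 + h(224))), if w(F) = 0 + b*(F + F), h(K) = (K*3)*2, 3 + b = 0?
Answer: 1/37206 ≈ 2.6877e-5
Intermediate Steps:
b = -3 (b = -3 + 0 = -3)
h(K) = 6*K (h(K) = (3*K)*2 = 6*K)
w(F) = -6*F (w(F) = 0 - 3*(F + F) = 0 - 6*F = -6*F)
1/(w(-5)³ + (8862 + h(224))) = 1/((-6*(-5))³ + (8862 + 6*224)) = 1/(30³ + (8862 + 1344)) = 1/(27000 + 10206) = 1/37206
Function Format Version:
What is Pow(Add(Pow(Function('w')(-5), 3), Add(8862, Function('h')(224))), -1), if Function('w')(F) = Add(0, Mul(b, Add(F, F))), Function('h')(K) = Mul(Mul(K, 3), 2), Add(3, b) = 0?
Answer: Rational(1, 37206) ≈ 2.6877e-5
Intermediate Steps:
b = -3 (b = Add(-3, 0) = -3)
Function('h')(K) = Mul(6, K) (Function('h')(K) = Mul(Mul(3, K), 2) = Mul(6, K))
Function('w')(F) = Mul(-6, F) (Function('w')(F) = Add(0, Mul(-3, Add(F, F))) = Add(0, Mul(-3, Mul(2, F))) = Add(0, Mul(-6, F)) = Mul(-6, F))
Pow(Add(Pow(Function('w')(-5), 3), Add(8862, Function('h')(224))), -1) = Pow(Add(Pow(Mul(-6, -5), 3), Add(8862, Mul(6, 224))), -1) = Pow(Add(Pow(30, 3), Add(8862, 1344)), -1) = Pow(Add(27000, 10206), -1) = Pow(37206, -1) = Rational(1, 37206)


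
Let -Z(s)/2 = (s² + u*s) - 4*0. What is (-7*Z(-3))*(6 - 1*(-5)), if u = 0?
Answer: 1386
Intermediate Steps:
Z(s) = -2*s² (Z(s) = -2*((s² + 0*s) - 4*0) = -2*((s² + 0) + 0) = -2*(s² + 0) = -2*s²)
(-7*Z(-3))*(6 - 1*(-5)) = (-(-14)*(-3)²)*(6 - 1*(-5)) = (-(-14)*9)*(6 + 5) = -7*(-18)*11 = 126*11 = 1386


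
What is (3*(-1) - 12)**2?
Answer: 225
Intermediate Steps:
(3*(-1) - 12)**2 = (-3 - 12)**2 = (-15)**2 = 225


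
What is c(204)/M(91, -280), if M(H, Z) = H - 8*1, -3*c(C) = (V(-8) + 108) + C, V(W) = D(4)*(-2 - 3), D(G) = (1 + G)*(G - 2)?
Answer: -262/249 ≈ -1.0522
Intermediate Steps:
D(G) = (1 + G)*(-2 + G)
V(W) = -50 (V(W) = (-2 + 4**2 - 1*4)*(-2 - 3) = (-2 + 16 - 4)*(-5) = 10*(-5) = -50)
c(C) = -58/3 - C/3 (c(C) = -((-50 + 108) + C)/3 = -(58 + C)/3 = -58/3 - C/3)
M(H, Z) = -8 + H (M(H, Z) = H - 8 = -8 + H)
c(204)/M(91, -280) = (-58/3 - 1/3*204)/(-8 + 91) = (-58/3 - 68)/83 = -262/3*1/83 = -262/249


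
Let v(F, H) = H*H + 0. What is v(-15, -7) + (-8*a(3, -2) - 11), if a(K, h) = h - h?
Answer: 38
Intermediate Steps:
v(F, H) = H² (v(F, H) = H² + 0 = H²)
a(K, h) = 0
v(-15, -7) + (-8*a(3, -2) - 11) = (-7)² + (-8*0 - 11) = 49 + (0 - 11) = 49 - 11 = 38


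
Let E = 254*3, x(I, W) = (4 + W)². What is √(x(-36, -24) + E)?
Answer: √1162 ≈ 34.088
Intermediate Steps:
E = 762
√(x(-36, -24) + E) = √((4 - 24)² + 762) = √((-20)² + 762) = √(400 + 762) = √1162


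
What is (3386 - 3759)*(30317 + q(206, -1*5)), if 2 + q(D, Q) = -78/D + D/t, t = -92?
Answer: -53570284991/4738 ≈ -1.1307e+7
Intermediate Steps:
q(D, Q) = -2 - 78/D - D/92 (q(D, Q) = -2 + (-78/D + D/(-92)) = -2 + (-78/D + D*(-1/92)) = -2 + (-78/D - D/92) = -2 - 78/D - D/92)
(3386 - 3759)*(30317 + q(206, -1*5)) = (3386 - 3759)*(30317 + (-2 - 78/206 - 1/92*206)) = -373*(30317 + (-2 - 78*1/206 - 103/46)) = -373*(30317 + (-2 - 39/103 - 103/46)) = -373*(30317 - 21879/4738) = -373*143620067/4738 = -53570284991/4738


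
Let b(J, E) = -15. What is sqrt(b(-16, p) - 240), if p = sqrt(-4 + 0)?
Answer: I*sqrt(255) ≈ 15.969*I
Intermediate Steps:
p = 2*I (p = sqrt(-4) = 2*I ≈ 2.0*I)
sqrt(b(-16, p) - 240) = sqrt(-15 - 240) = sqrt(-255) = I*sqrt(255)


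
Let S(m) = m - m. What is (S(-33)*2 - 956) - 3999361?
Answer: -4000317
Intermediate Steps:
S(m) = 0
(S(-33)*2 - 956) - 3999361 = (0*2 - 956) - 3999361 = (0 - 956) - 3999361 = -956 - 3999361 = -4000317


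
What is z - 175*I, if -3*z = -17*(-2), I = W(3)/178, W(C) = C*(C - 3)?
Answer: -34/3 ≈ -11.333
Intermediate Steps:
W(C) = C*(-3 + C)
I = 0 (I = (3*(-3 + 3))/178 = (3*0)*(1/178) = 0*(1/178) = 0)
z = -34/3 (z = -(-17)*(-2)/3 = -⅓*34 = -34/3 ≈ -11.333)
z - 175*I = -34/3 - 175*0 = -34/3 + 0 = -34/3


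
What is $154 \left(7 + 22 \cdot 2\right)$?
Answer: $7854$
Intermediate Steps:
$154 \left(7 + 22 \cdot 2\right) = 154 \left(7 + 44\right) = 154 \cdot 51 = 7854$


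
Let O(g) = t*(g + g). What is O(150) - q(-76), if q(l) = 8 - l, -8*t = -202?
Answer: 7491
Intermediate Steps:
t = 101/4 (t = -1/8*(-202) = 101/4 ≈ 25.250)
O(g) = 101*g/2 (O(g) = 101*(g + g)/4 = 101*(2*g)/4 = 101*g/2)
O(150) - q(-76) = (101/2)*150 - (8 - 1*(-76)) = 7575 - (8 + 76) = 7575 - 1*84 = 7575 - 84 = 7491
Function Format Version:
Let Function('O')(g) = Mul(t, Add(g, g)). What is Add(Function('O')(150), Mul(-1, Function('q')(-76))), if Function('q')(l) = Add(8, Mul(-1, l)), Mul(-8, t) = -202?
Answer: 7491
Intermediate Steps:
t = Rational(101, 4) (t = Mul(Rational(-1, 8), -202) = Rational(101, 4) ≈ 25.250)
Function('O')(g) = Mul(Rational(101, 2), g) (Function('O')(g) = Mul(Rational(101, 4), Add(g, g)) = Mul(Rational(101, 4), Mul(2, g)) = Mul(Rational(101, 2), g))
Add(Function('O')(150), Mul(-1, Function('q')(-76))) = Add(Mul(Rational(101, 2), 150), Mul(-1, Add(8, Mul(-1, -76)))) = Add(7575, Mul(-1, Add(8, 76))) = Add(7575, Mul(-1, 84)) = Add(7575, -84) = 7491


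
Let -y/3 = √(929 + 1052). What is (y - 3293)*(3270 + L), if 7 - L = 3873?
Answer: 1962628 + 1788*√1981 ≈ 2.0422e+6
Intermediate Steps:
L = -3866 (L = 7 - 1*3873 = 7 - 3873 = -3866)
y = -3*√1981 (y = -3*√(929 + 1052) = -3*√1981 ≈ -133.53)
(y - 3293)*(3270 + L) = (-3*√1981 - 3293)*(3270 - 3866) = (-3293 - 3*√1981)*(-596) = 1962628 + 1788*√1981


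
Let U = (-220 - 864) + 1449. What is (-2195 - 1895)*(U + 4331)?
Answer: -19206640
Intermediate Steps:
U = 365 (U = -1084 + 1449 = 365)
(-2195 - 1895)*(U + 4331) = (-2195 - 1895)*(365 + 4331) = -4090*4696 = -19206640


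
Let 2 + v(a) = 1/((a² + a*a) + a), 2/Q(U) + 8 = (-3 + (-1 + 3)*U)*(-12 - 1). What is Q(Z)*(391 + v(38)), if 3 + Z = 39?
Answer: -227643/264803 ≈ -0.85967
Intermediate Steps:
Z = 36 (Z = -3 + 39 = 36)
Q(U) = 2/(31 - 26*U) (Q(U) = 2/(-8 + (-3 + (-1 + 3)*U)*(-12 - 1)) = 2/(-8 + (-3 + 2*U)*(-13)) = 2/(-8 + (39 - 26*U)) = 2/(31 - 26*U))
v(a) = -2 + 1/(a + 2*a²) (v(a) = -2 + 1/((a² + a*a) + a) = -2 + 1/((a² + a²) + a) = -2 + 1/(2*a² + a) = -2 + 1/(a + 2*a²))
Q(Z)*(391 + v(38)) = (-2/(-31 + 26*36))*(391 + (1 - 4*38² - 2*38)/(38*(1 + 2*38))) = (-2/(-31 + 936))*(391 + (1 - 4*1444 - 76)/(38*(1 + 76))) = (-2/905)*(391 + (1/38)*(1 - 5776 - 76)/77) = (-2*1/905)*(391 + (1/38)*(1/77)*(-5851)) = -2*(391 - 5851/2926)/905 = -2/905*1138215/2926 = -227643/264803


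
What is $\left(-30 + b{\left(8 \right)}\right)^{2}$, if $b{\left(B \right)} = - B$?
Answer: $1444$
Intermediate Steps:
$\left(-30 + b{\left(8 \right)}\right)^{2} = \left(-30 - 8\right)^{2} = \left(-38\right)^{2} = 1444$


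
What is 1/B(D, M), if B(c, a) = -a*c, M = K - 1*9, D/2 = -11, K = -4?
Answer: -1/286 ≈ -0.0034965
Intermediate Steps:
D = -22 (D = 2*(-11) = -22)
M = -13 (M = -4 - 1*9 = -4 - 9 = -13)
B(c, a) = -a*c
1/B(D, M) = 1/(-1*(-13)*(-22)) = 1/(-286) = -1/286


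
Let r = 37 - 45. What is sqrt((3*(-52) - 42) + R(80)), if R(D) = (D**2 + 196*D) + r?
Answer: sqrt(21874) ≈ 147.90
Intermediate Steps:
r = -8
R(D) = -8 + D**2 + 196*D (R(D) = (D**2 + 196*D) - 8 = -8 + D**2 + 196*D)
sqrt((3*(-52) - 42) + R(80)) = sqrt((3*(-52) - 42) + (-8 + 80**2 + 196*80)) = sqrt((-156 - 42) + (-8 + 6400 + 15680)) = sqrt(-198 + 22072) = sqrt(21874)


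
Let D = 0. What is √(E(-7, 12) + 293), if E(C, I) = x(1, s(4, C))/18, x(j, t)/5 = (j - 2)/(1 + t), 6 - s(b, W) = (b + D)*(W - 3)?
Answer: √23300062/282 ≈ 17.117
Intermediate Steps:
s(b, W) = 6 - b*(-3 + W) (s(b, W) = 6 - (b + 0)*(W - 3) = 6 - b*(-3 + W))
x(j, t) = 5*(-2 + j)/(1 + t) (x(j, t) = 5*((j - 2)/(1 + t)) = 5*((-2 + j)/(1 + t)) = 5*(-2 + j)/(1 + t))
E(C, I) = -5/(18*(19 - 4*C)) (E(C, I) = (5*(-2 + 1)/(1 + (6 + 3*4 - 1*C*4)))/18 = (5*(-1)/(1 + (6 + 12 - 4*C)))*(1/18) = (5*(-1)/(1 + (18 - 4*C)))*(1/18) = (5*(-1)/(19 - 4*C))*(1/18) = -5/(19 - 4*C)*(1/18) = -5/(18*(19 - 4*C)))
√(E(-7, 12) + 293) = √(5/(18*(-19 + 4*(-7))) + 293) = √(5/(18*(-19 - 28)) + 293) = √((5/18)/(-47) + 293) = √((5/18)*(-1/47) + 293) = √(-5/846 + 293) = √(247873/846) = √23300062/282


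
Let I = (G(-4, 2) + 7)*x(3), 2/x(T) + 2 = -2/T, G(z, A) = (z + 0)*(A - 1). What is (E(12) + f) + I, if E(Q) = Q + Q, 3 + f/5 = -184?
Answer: -3653/4 ≈ -913.25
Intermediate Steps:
f = -935 (f = -15 + 5*(-184) = -15 - 920 = -935)
G(z, A) = z*(-1 + A)
E(Q) = 2*Q
x(T) = 2/(-2 - 2/T)
I = -9/4 (I = (-4*(-1 + 2) + 7)*(-1*3/(1 + 3)) = (-4*1 + 7)*(-1*3/4) = (-4 + 7)*(-1*3*¼) = 3*(-¾) = -9/4 ≈ -2.2500)
(E(12) + f) + I = (2*12 - 935) - 9/4 = (24 - 935) - 9/4 = -911 - 9/4 = -3653/4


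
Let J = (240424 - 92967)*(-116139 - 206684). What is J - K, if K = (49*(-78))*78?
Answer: -47602212995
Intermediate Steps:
K = -298116 (K = -3822*78 = -298116)
J = -47602511111 (J = 147457*(-322823) = -47602511111)
J - K = -47602511111 - 1*(-298116) = -47602511111 + 298116 = -47602212995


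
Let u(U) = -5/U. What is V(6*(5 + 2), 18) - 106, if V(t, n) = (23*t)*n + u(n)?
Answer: 311071/18 ≈ 17282.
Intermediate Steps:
V(t, n) = -5/n + 23*n*t (V(t, n) = (23*t)*n - 5/n = 23*n*t - 5/n = -5/n + 23*n*t)
V(6*(5 + 2), 18) - 106 = (-5/18 + 23*18*(6*(5 + 2))) - 106 = (-5*1/18 + 23*18*(6*7)) - 106 = (-5/18 + 23*18*42) - 106 = (-5/18 + 17388) - 106 = 312979/18 - 106 = 311071/18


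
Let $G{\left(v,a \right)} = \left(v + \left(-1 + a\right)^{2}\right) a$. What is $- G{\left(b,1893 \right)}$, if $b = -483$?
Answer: $-6775389633$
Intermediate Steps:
$G{\left(v,a \right)} = a \left(v + \left(-1 + a\right)^{2}\right)$
$- G{\left(b,1893 \right)} = - 1893 \left(-483 + \left(-1 + 1893\right)^{2}\right) = - 1893 \left(-483 + 1892^{2}\right) = - 1893 \left(-483 + 3579664\right) = - 1893 \cdot 3579181 = \left(-1\right) 6775389633 = -6775389633$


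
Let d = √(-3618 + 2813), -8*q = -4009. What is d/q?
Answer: 8*I*√805/4009 ≈ 0.056618*I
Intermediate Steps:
q = 4009/8 (q = -⅛*(-4009) = 4009/8 ≈ 501.13)
d = I*√805 (d = √(-805) = I*√805 ≈ 28.373*I)
d/q = (I*√805)/(4009/8) = (I*√805)*(8/4009) = 8*I*√805/4009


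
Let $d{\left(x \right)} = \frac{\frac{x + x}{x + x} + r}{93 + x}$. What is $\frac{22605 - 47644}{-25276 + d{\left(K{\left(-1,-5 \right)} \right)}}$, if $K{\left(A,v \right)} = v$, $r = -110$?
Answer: $\frac{314776}{317771} \approx 0.99057$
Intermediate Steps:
$d{\left(x \right)} = - \frac{109}{93 + x}$ ($d{\left(x \right)} = \frac{\frac{x + x}{x + x} - 110}{93 + x} = \frac{\frac{2 x}{2 x} - 110}{93 + x} = \frac{2 x \frac{1}{2 x} - 110}{93 + x} = \frac{1 - 110}{93 + x} = - \frac{109}{93 + x}$)
$\frac{22605 - 47644}{-25276 + d{\left(K{\left(-1,-5 \right)} \right)}} = \frac{22605 - 47644}{-25276 - \frac{109}{93 - 5}} = - \frac{25039}{-25276 - \frac{109}{88}} = - \frac{25039}{- \frac{2224397}{88}} = \left(-25039\right) \left(- \frac{88}{2224397}\right) = \frac{314776}{317771}$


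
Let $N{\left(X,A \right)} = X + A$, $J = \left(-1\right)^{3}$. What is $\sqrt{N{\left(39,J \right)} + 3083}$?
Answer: $\sqrt{3121} \approx 55.866$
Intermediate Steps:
$J = -1$
$N{\left(X,A \right)} = A + X$
$\sqrt{N{\left(39,J \right)} + 3083} = \sqrt{\left(-1 + 39\right) + 3083} = \sqrt{38 + 3083} = \sqrt{3121}$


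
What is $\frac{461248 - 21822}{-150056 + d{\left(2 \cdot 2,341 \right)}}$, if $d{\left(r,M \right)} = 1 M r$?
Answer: $- \frac{219713}{74346} \approx -2.9553$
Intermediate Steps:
$d{\left(r,M \right)} = M r$
$\frac{461248 - 21822}{-150056 + d{\left(2 \cdot 2,341 \right)}} = \frac{461248 - 21822}{-150056 + 341 \cdot 2 \cdot 2} = \frac{439426}{-150056 + 341 \cdot 4} = \frac{439426}{-150056 + 1364} = \frac{439426}{-148692} = 439426 \left(- \frac{1}{148692}\right) = - \frac{219713}{74346}$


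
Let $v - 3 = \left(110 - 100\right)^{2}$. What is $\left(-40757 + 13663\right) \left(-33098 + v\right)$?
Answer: $893966530$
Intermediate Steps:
$v = 103$ ($v = 3 + \left(110 - 100\right)^{2} = 3 + 10^{2} = 3 + 100 = 103$)
$\left(-40757 + 13663\right) \left(-33098 + v\right) = \left(-40757 + 13663\right) \left(-33098 + 103\right) = \left(-27094\right) \left(-32995\right) = 893966530$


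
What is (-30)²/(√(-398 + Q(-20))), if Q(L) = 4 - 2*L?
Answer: -150*I*√354/59 ≈ -47.834*I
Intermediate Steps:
(-30)²/(√(-398 + Q(-20))) = (-30)²/(√(-398 + (4 - 2*(-20)))) = 900/(√(-398 + (4 + 40))) = 900/(√(-398 + 44)) = 900/(√(-354)) = 900/((I*√354)) = 900*(-I*√354/354) = -150*I*√354/59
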